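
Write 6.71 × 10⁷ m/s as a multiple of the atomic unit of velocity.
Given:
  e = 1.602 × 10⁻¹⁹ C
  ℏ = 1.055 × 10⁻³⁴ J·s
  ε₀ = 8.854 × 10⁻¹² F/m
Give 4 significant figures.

atomic unit of velocity: v_au = e²/(4πε₀ℏ) = 2.186 × 10⁶ m/s.
6.71 × 10⁷ / 2.186 × 10⁶ = 30.69

30.69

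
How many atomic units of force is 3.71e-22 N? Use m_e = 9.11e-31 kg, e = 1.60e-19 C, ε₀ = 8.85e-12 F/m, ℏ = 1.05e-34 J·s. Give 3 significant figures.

4.45e-15

atomic unit of force: F_au = E_h/a₀ = m_e²e⁶/((4πε₀)³ℏ⁴) = 8.33e-8 N.
3.71e-22 / 8.33e-8 = 4.45e-15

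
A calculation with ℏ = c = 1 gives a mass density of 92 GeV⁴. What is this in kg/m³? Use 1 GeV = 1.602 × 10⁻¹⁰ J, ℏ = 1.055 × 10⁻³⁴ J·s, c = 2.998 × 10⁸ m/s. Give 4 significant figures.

Mass density is [E]/(c²[L]³) = [E]⁴/(ℏ³c⁵).
1 GeV⁴ → 1/(ℏ³c⁵) × (1 GeV in J)⁴ = 2.316 × 10²⁰ kg/m³.
Result: 92 × 2.316 × 10²⁰ = 2.131 × 10²² kg/m³.

2.131 × 10²² kg/m³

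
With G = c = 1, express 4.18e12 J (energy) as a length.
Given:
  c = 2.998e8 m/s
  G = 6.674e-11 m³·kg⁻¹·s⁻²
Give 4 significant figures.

3.453e-32 m

Energy → length via G/c⁴.
4.18e12 J × (G/c⁴) = 3.453e-32 m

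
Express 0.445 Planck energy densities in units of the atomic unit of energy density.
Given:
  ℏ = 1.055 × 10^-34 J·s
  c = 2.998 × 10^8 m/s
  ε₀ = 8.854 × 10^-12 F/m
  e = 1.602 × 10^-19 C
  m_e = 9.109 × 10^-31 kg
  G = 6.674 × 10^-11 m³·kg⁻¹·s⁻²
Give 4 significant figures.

7.037 × 10^99

Planck energy density: u_P = c⁷/(ℏG²) = 4.632 × 10^113 J/m³
atomic unit of energy density: u_au = E_h/a₀³ = m_e⁴e¹⁰/((4πε₀)⁵ℏ⁸) = 2.929 × 10^13 J/m³
0.445 × 4.632 × 10^113 / 2.929 × 10^13 = 7.037 × 10^99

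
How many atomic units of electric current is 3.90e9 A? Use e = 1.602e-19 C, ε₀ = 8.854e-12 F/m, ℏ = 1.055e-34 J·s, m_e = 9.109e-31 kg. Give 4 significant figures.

5.898e11

atomic unit of electric current: I_au = e E_h/ℏ = m_e e⁵/((4πε₀)²ℏ³) = 6.612e-3 A.
3.90e9 / 6.612e-3 = 5.898e11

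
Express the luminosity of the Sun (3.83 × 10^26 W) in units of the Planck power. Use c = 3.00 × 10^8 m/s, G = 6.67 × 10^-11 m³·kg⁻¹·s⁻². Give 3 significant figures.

1.05 × 10^-26

Planck power: P_P = c⁵/G = 3.64 × 10^52 W.
3.83 × 10^26 / 3.64 × 10^52 = 1.05 × 10^-26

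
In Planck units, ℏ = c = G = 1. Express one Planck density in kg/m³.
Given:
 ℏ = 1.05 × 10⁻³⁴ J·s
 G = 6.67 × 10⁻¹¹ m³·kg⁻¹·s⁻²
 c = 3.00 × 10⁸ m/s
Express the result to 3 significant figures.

5.20 × 10⁹⁶ kg/m³

The unique combination of the constants set to 1 with dimensions of density is ρ_P = c⁵/(ℏG²).
  = 2.43 × 10⁴² / 4.67 × 10⁻⁵⁵
  = 5.20 × 10⁹⁶ kg/m³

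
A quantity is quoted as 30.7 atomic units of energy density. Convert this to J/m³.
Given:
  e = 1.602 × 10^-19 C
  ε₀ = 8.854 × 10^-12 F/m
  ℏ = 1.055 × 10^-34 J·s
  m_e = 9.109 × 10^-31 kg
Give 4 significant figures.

8.992 × 10^14 J/m³

One atomic unit of energy density: u_au = E_h/a₀³ = m_e⁴e¹⁰/((4πε₀)⁵ℏ⁸) = 2.929 × 10^13 J/m³.
30.7 × 2.929 × 10^13 J/m³ = 8.992 × 10^14 J/m³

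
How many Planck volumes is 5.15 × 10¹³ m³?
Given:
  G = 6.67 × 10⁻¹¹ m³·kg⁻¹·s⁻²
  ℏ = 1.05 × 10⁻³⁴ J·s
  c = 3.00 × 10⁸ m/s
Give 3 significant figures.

1.23 × 10¹¹⁸

Planck volume: V_P = (ℏG/c³)^(3/2) = 4.18 × 10⁻¹⁰⁵ m³.
5.15 × 10¹³ / 4.18 × 10⁻¹⁰⁵ = 1.23 × 10¹¹⁸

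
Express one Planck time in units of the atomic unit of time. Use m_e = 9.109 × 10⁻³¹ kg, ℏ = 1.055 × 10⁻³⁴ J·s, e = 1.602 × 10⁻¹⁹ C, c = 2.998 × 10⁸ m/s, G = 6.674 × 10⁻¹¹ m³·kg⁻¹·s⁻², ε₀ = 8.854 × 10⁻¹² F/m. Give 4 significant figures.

Planck time: t_P = √(ℏG/c⁵) = 5.392 × 10⁻⁴⁴ s
atomic unit of time: τ_au = (4πε₀)²ℏ³/(m_e e⁴) = 2.423 × 10⁻¹⁷ s
ratio = 5.392 × 10⁻⁴⁴ / 2.423 × 10⁻¹⁷ = 2.225 × 10⁻²⁷

2.225 × 10⁻²⁷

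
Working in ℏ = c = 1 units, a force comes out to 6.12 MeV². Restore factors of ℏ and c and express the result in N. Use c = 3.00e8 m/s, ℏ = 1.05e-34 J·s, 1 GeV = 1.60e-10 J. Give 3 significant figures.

Force is [E]/[L] = [E]²/(ℏc); restore (ℏc)⁻¹.
1 GeV² → 1/(ℏc) × (1 GeV in J)² = 8.13e5 N.
Convert the energy scale: 6.12 MeV² = 6.12e-6 GeV².
Result: 6.12e-6 × 8.13e5 = 4.97 N.

4.97 N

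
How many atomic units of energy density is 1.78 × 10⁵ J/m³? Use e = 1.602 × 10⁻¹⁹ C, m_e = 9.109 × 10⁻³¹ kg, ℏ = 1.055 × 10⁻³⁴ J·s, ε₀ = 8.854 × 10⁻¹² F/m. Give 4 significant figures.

6.077 × 10⁻⁹

atomic unit of energy density: u_au = E_h/a₀³ = m_e⁴e¹⁰/((4πε₀)⁵ℏ⁸) = 2.929 × 10¹³ J/m³.
1.78 × 10⁵ / 2.929 × 10¹³ = 6.077 × 10⁻⁹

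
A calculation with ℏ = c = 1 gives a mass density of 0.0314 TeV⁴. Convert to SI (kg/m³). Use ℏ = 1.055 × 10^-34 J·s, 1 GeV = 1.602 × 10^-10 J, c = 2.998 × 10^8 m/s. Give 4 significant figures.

7.272 × 10^30 kg/m³

Mass density is [E]/(c²[L]³) = [E]⁴/(ℏ³c⁵).
1 GeV⁴ → 1/(ℏ³c⁵) × (1 GeV in J)⁴ = 2.316 × 10^20 kg/m³.
Convert the energy scale: 0.0314 TeV⁴ = 3.14 × 10^10 GeV⁴.
Result: 3.14 × 10^10 × 2.316 × 10^20 = 7.272 × 10^30 kg/m³.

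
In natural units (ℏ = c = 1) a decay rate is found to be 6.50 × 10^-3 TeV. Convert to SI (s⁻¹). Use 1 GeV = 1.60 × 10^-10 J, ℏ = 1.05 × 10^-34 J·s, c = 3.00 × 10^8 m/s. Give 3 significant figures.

A rate is [E]/ℏ; divide by ℏ.
1 GeV → 1/ℏ × (1 GeV in J) = 1.52 × 10^24 s⁻¹.
Convert the energy scale: 6.50 × 10^-3 TeV = 6.50 GeV.
Result: 6.50 × 1.52 × 10^24 = 9.90 × 10^24 s⁻¹.

9.90 × 10^24 s⁻¹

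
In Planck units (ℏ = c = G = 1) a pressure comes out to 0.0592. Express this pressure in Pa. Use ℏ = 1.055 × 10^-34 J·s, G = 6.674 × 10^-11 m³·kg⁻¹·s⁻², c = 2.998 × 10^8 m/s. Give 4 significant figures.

One Planck pressure: p_P = c⁷/(ℏG²) = 4.632 × 10^113 Pa.
0.0592 × 4.632 × 10^113 Pa = 2.742 × 10^112 Pa

2.742 × 10^112 Pa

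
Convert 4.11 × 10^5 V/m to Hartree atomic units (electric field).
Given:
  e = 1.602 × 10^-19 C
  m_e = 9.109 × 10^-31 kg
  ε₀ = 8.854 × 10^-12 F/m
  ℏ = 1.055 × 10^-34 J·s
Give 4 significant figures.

atomic unit of electric field: E_au = E_h/(e a₀) = m_e²e⁵/((4πε₀)³ℏ⁴) = 5.131 × 10^11 V/m.
4.11 × 10^5 / 5.131 × 10^11 = 8.010 × 10^-7

8.010 × 10^-7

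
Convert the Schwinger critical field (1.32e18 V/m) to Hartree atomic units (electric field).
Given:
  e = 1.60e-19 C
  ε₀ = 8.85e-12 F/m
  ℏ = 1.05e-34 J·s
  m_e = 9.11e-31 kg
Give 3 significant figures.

2.54e6

atomic unit of electric field: E_au = E_h/(e a₀) = m_e²e⁵/((4πε₀)³ℏ⁴) = 5.20e11 V/m.
1.32e18 / 5.20e11 = 2.54e6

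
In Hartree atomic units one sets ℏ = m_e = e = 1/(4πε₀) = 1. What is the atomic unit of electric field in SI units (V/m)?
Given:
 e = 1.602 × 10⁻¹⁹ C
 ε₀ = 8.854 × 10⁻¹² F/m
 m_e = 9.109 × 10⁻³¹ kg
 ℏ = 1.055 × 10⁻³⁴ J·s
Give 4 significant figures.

5.131 × 10¹¹ V/m

E_au = E_h/(e a₀) = m_e²e⁵/((4πε₀)³ℏ⁴)
E_h = 4.354 × 10⁻¹⁸ J
a₀ = 5.297 × 10⁻¹¹ m
E_h/(e·a₀) = 5.131 × 10¹¹ V/m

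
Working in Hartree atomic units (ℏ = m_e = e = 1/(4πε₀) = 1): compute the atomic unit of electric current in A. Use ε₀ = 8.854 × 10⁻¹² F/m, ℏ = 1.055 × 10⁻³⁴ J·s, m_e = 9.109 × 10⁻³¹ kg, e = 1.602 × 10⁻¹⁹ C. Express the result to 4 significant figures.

6.612 × 10⁻³ A

Dimensional analysis gives I_au = e E_h/ℏ = m_e e⁵/((4πε₀)²ℏ³).
E_h = 4.354 × 10⁻¹⁸ J
e·E_h/ℏ = 6.612 × 10⁻³ A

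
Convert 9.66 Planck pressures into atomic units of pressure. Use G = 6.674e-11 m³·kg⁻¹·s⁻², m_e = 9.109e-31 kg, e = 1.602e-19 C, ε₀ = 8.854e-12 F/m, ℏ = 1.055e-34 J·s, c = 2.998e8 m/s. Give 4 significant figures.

1.528e101

Planck pressure: p_P = c⁷/(ℏG²) = 4.632e113 Pa
atomic unit of pressure: P_au = E_h/a₀³ = m_e⁴e¹⁰/((4πε₀)⁵ℏ⁸) = 2.929e13 Pa
9.66 × 4.632e113 / 2.929e13 = 1.528e101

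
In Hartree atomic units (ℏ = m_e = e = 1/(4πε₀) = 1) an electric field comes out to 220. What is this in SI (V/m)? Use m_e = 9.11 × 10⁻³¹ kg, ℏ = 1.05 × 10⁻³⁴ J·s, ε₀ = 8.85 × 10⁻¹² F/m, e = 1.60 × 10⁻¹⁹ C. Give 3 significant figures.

1.15 × 10¹⁴ V/m

One atomic unit of electric field: E_au = E_h/(e a₀) = m_e²e⁵/((4πε₀)³ℏ⁴) = 5.20 × 10¹¹ V/m.
220 × 5.20 × 10¹¹ V/m = 1.15 × 10¹⁴ V/m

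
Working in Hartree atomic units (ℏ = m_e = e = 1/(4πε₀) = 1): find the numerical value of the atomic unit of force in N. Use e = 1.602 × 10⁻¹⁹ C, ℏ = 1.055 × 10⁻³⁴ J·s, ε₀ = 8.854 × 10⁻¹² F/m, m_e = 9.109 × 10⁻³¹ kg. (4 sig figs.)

From ℏ = m_e = e = 1/(4πε₀) = 1 the force scale is F_au = E_h/a₀ = m_e²e⁶/((4πε₀)³ℏ⁴).
E_h = 4.354 × 10⁻¹⁸ J
a₀ = 5.297 × 10⁻¹¹ m
E_h/a₀ = 8.220 × 10⁻⁸ N

8.220 × 10⁻⁸ N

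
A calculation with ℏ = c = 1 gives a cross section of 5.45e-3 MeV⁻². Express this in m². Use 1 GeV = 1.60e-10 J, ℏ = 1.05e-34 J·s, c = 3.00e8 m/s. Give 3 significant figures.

Area is [L]² = [E]⁻²·(ℏc)²; restore (ℏc)².
1 GeV⁻² → (ℏc)² × (1 GeV in J)⁻² = 3.88e-32 m².
Convert the energy scale: 5.45e-3 MeV⁻² = 5.45e3 GeV⁻².
Result: 5.45e3 × 3.88e-32 = 2.11e-28 m².

2.11e-28 m²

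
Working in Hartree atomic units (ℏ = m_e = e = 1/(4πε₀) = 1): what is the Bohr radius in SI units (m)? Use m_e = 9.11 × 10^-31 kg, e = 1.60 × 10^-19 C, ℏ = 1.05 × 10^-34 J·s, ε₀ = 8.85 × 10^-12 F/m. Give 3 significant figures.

5.26 × 10^-11 m

Dimensional analysis gives a₀ = 4πε₀ℏ²/(m_e e²).
  = 1.23 × 10^-78 / 2.33 × 10^-68
  = 5.26 × 10^-11 m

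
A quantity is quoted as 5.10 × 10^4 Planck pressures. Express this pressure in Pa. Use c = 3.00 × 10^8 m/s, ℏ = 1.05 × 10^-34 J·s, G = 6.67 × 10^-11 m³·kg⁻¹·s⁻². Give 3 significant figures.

One Planck pressure: p_P = c⁷/(ℏG²) = 4.68 × 10^113 Pa.
5.10 × 10^4 × 4.68 × 10^113 Pa = 2.39 × 10^118 Pa

2.39 × 10^118 Pa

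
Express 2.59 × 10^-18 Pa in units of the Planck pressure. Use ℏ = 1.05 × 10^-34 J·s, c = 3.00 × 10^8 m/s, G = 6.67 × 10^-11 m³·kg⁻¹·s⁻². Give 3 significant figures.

Planck pressure: p_P = c⁷/(ℏG²) = 4.68 × 10^113 Pa.
2.59 × 10^-18 / 4.68 × 10^113 = 5.53 × 10^-132

5.53 × 10^-132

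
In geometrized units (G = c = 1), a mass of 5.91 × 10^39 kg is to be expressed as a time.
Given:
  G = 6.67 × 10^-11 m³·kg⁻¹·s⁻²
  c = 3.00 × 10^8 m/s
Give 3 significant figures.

Mass → time via G/c³.
5.91 × 10^39 kg × (G/c³) = 1.46 × 10^4 s

1.46 × 10^4 s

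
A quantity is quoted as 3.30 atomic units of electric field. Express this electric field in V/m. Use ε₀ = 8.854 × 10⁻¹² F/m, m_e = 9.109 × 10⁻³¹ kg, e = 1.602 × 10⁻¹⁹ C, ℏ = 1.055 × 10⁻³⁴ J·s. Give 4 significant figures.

One atomic unit of electric field: E_au = E_h/(e a₀) = m_e²e⁵/((4πε₀)³ℏ⁴) = 5.131 × 10¹¹ V/m.
3.30 × 5.131 × 10¹¹ V/m = 1.693 × 10¹² V/m

1.693 × 10¹² V/m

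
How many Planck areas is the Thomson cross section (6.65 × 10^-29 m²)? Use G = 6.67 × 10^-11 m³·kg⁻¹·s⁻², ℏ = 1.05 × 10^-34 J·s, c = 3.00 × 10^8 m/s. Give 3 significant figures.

2.56 × 10^41

Planck area: A_P = ℏG/c³ = 2.59 × 10^-70 m².
6.65 × 10^-29 / 2.59 × 10^-70 = 2.56 × 10^41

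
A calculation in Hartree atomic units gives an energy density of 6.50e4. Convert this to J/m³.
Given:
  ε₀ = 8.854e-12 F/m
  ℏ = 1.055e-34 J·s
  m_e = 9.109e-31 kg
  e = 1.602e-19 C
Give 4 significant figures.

One atomic unit of energy density: u_au = E_h/a₀³ = m_e⁴e¹⁰/((4πε₀)⁵ℏ⁸) = 2.929e13 J/m³.
6.50e4 × 2.929e13 J/m³ = 1.904e18 J/m³

1.904e18 J/m³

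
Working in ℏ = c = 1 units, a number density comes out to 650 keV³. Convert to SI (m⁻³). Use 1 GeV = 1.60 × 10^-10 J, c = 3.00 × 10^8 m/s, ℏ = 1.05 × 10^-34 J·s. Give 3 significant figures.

8.52 × 10^31 m⁻³

Number density is [L]⁻³ = [E]³/(ℏc)³.
1 GeV³ → 1/(ℏc)³ × (1 GeV in J)³ = 1.31 × 10^47 m⁻³.
Convert the energy scale: 650 keV³ = 6.50 × 10^-16 GeV³.
Result: 6.50 × 10^-16 × 1.31 × 10^47 = 8.52 × 10^31 m⁻³.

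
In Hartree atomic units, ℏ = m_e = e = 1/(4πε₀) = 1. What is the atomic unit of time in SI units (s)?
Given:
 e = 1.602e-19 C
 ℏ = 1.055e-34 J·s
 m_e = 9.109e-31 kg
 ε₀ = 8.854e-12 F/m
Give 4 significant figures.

2.423e-17 s

From ℏ = m_e = e = 1/(4πε₀) = 1 the time scale is τ_au = (4πε₀)²ℏ³/(m_e e⁴).
E_h = 4.354e-18 J
ℏ/E_h = 2.423e-17 s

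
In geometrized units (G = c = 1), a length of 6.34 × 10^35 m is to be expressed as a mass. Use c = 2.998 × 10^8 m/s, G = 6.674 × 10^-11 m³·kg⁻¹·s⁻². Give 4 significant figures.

Length → mass via c²/G.
6.34 × 10^35 m × (c²/G) = 8.538 × 10^62 kg

8.538 × 10^62 kg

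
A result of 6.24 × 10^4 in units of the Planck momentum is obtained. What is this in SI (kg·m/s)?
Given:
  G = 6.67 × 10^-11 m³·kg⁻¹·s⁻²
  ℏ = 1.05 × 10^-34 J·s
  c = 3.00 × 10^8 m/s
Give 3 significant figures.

One Planck momentum: p_P = √(ℏc³/G) = 6.52 kg·m/s.
6.24 × 10^4 × 6.52 kg·m/s = 4.07 × 10^5 kg·m/s

4.07 × 10^5 kg·m/s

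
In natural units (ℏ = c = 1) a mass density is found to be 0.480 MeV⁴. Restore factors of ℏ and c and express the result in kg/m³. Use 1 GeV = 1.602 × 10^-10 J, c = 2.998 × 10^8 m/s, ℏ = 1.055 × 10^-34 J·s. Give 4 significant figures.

1.112 × 10^8 kg/m³

Mass density is [E]/(c²[L]³) = [E]⁴/(ℏ³c⁵).
1 GeV⁴ → 1/(ℏ³c⁵) × (1 GeV in J)⁴ = 2.316 × 10^20 kg/m³.
Convert the energy scale: 0.480 MeV⁴ = 4.80 × 10^-13 GeV⁴.
Result: 4.80 × 10^-13 × 2.316 × 10^20 = 1.112 × 10^8 kg/m³.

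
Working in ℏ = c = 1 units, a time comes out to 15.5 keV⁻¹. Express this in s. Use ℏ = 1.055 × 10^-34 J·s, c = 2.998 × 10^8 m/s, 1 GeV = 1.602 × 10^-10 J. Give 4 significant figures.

A time is [E]⁻¹ in ℏ=c=1; restore one factor of ℏ.
1 GeV⁻¹ → ℏ × (1 GeV in J)⁻¹ = 6.586 × 10^-25 s.
Convert the energy scale: 15.5 keV⁻¹ = 1.55 × 10^7 GeV⁻¹.
Result: 1.55 × 10^7 × 6.586 × 10^-25 = 1.021 × 10^-17 s.

1.021 × 10^-17 s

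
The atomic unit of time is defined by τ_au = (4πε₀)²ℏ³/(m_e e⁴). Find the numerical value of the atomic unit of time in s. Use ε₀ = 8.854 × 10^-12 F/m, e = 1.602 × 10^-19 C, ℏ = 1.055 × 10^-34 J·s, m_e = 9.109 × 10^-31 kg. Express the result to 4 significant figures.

2.423 × 10^-17 s

τ_au = (4πε₀)²ℏ³/(m_e e⁴)
E_h = 4.354 × 10^-18 J
ℏ/E_h = 2.423 × 10^-17 s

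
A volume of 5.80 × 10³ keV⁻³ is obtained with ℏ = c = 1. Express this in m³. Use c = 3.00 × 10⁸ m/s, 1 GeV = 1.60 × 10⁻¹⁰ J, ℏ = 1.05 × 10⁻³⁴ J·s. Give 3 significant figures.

4.43 × 10⁻²⁶ m³

Volume is [L]³ = [E]⁻³·(ℏc)³.
1 GeV⁻³ → (ℏc)³ × (1 GeV in J)⁻³ = 7.63 × 10⁻⁴⁸ m³.
Convert the energy scale: 5.80 × 10³ keV⁻³ = 5.80 × 10²¹ GeV⁻³.
Result: 5.80 × 10²¹ × 7.63 × 10⁻⁴⁸ = 4.43 × 10⁻²⁶ m³.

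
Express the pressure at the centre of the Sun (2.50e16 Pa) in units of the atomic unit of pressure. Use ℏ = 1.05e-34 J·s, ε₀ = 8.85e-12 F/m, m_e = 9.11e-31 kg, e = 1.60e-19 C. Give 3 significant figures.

830

atomic unit of pressure: P_au = E_h/a₀³ = m_e⁴e¹⁰/((4πε₀)⁵ℏ⁸) = 3.01e13 Pa.
2.50e16 / 3.01e13 = 830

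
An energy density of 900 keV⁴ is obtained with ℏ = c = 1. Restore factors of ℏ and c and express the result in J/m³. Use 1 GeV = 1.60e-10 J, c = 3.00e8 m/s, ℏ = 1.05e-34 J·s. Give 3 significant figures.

1.89e16 J/m³

[E]/[L]³ = [E]⁴/(ℏc)³; restore (ℏc)⁻³.
1 GeV⁴ → 1/(ℏc)³ × (1 GeV in J)⁴ = 2.10e37 J/m³.
Convert the energy scale: 900 keV⁴ = 9.00e-22 GeV⁴.
Result: 9.00e-22 × 2.10e37 = 1.89e16 J/m³.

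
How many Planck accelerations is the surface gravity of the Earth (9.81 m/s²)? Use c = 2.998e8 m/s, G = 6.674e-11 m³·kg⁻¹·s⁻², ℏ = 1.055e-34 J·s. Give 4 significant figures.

1.764e-51

Planck acceleration: a_P = √(c⁷/(ℏG)) = 5.560e51 m/s².
9.81 / 5.560e51 = 1.764e-51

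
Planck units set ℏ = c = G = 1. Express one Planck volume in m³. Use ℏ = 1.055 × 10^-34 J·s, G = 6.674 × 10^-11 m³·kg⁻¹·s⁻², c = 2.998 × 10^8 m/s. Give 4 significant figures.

4.224 × 10^-105 m³

The unique combination of the constants set to 1 with dimensions of volume is V_P = (ℏG/c³)^(3/2).
  = √(1.784 × 10^-209)
  = 4.224 × 10^-105 m³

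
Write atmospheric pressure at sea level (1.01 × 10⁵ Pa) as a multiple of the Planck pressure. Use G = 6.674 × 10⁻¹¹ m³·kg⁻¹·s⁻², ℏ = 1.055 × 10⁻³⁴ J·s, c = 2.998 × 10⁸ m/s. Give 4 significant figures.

2.180 × 10⁻¹⁰⁹

Planck pressure: p_P = c⁷/(ℏG²) = 4.632 × 10¹¹³ Pa.
1.01 × 10⁵ / 4.632 × 10¹¹³ = 2.180 × 10⁻¹⁰⁹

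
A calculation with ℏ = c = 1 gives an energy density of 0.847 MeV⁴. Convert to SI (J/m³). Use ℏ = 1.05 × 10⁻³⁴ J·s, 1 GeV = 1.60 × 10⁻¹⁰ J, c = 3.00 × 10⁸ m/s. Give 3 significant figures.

1.78 × 10²⁵ J/m³

[E]/[L]³ = [E]⁴/(ℏc)³; restore (ℏc)⁻³.
1 GeV⁴ → 1/(ℏc)³ × (1 GeV in J)⁴ = 2.10 × 10³⁷ J/m³.
Convert the energy scale: 0.847 MeV⁴ = 8.47 × 10⁻¹³ GeV⁴.
Result: 8.47 × 10⁻¹³ × 2.10 × 10³⁷ = 1.78 × 10²⁵ J/m³.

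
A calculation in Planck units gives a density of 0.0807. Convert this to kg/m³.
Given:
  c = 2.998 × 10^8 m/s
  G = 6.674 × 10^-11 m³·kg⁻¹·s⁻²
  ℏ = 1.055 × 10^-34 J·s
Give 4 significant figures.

One Planck density: ρ_P = c⁵/(ℏG²) = 5.154 × 10^96 kg/m³.
0.0807 × 5.154 × 10^96 kg/m³ = 4.159 × 10^95 kg/m³

4.159 × 10^95 kg/m³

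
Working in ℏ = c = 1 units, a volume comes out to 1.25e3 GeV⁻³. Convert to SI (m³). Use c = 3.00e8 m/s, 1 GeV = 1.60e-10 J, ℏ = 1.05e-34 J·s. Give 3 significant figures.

Volume is [L]³ = [E]⁻³·(ℏc)³.
1 GeV⁻³ → (ℏc)³ × (1 GeV in J)⁻³ = 7.63e-48 m³.
Result: 1.25e3 × 7.63e-48 = 9.54e-45 m³.

9.54e-45 m³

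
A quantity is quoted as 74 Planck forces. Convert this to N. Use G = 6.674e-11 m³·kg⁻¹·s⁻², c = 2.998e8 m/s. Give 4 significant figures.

8.957e45 N

One Planck force: F_P = c⁴/G = 1.210e44 N.
74 × 1.210e44 N = 8.957e45 N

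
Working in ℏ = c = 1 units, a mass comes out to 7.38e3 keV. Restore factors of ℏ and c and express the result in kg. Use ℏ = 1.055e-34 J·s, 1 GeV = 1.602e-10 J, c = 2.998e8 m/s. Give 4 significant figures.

1.315e-29 kg

Mass is [E]/c²; divide by c².
1 GeV → 1/c² × (1 GeV in J) = 1.782e-27 kg.
Convert the energy scale: 7.38e3 keV = 7.38e-3 GeV.
Result: 7.38e-3 × 1.782e-27 = 1.315e-29 kg.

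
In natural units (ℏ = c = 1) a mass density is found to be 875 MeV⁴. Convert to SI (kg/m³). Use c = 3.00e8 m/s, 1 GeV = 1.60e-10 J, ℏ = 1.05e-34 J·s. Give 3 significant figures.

Mass density is [E]/(c²[L]³) = [E]⁴/(ℏ³c⁵).
1 GeV⁴ → 1/(ℏ³c⁵) × (1 GeV in J)⁴ = 2.33e20 kg/m³.
Convert the energy scale: 875 MeV⁴ = 8.75e-10 GeV⁴.
Result: 8.75e-10 × 2.33e20 = 2.04e11 kg/m³.

2.04e11 kg/m³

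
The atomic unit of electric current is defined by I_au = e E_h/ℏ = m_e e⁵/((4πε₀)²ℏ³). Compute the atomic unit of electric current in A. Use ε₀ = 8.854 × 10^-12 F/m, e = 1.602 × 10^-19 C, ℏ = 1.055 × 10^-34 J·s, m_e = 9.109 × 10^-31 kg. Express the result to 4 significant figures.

6.612 × 10^-3 A

I_au = e E_h/ℏ = m_e e⁵/((4πε₀)²ℏ³)
E_h = 4.354 × 10^-18 J
e·E_h/ℏ = 6.612 × 10^-3 A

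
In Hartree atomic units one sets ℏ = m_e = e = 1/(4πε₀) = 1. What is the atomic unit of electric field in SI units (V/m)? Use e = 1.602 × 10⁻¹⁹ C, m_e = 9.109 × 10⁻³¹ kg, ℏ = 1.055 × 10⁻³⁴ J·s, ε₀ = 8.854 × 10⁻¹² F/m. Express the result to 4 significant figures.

E_au = E_h/(e a₀) = m_e²e⁵/((4πε₀)³ℏ⁴)
E_h = 4.354 × 10⁻¹⁸ J
a₀ = 5.297 × 10⁻¹¹ m
E_h/(e·a₀) = 5.131 × 10¹¹ V/m

5.131 × 10¹¹ V/m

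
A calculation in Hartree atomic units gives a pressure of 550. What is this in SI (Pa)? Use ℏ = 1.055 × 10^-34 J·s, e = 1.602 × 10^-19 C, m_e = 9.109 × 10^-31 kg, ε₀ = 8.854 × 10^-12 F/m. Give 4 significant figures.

One atomic unit of pressure: P_au = E_h/a₀³ = m_e⁴e¹⁰/((4πε₀)⁵ℏ⁸) = 2.929 × 10^13 Pa.
550 × 2.929 × 10^13 Pa = 1.611 × 10^16 Pa

1.611 × 10^16 Pa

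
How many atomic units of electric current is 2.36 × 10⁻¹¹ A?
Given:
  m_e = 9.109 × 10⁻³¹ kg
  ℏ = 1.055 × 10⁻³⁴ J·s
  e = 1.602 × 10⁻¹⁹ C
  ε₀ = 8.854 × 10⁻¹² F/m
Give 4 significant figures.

3.569 × 10⁻⁹

atomic unit of electric current: I_au = e E_h/ℏ = m_e e⁵/((4πε₀)²ℏ³) = 6.612 × 10⁻³ A.
2.36 × 10⁻¹¹ / 6.612 × 10⁻³ = 3.569 × 10⁻⁹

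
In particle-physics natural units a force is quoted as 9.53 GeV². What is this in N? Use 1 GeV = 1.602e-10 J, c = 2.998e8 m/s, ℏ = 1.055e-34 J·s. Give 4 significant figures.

Force is [E]/[L] = [E]²/(ℏc); restore (ℏc)⁻¹.
1 GeV² → 1/(ℏc) × (1 GeV in J)² = 8.114e5 N.
Result: 9.53 × 8.114e5 = 7.733e6 N.

7.733e6 N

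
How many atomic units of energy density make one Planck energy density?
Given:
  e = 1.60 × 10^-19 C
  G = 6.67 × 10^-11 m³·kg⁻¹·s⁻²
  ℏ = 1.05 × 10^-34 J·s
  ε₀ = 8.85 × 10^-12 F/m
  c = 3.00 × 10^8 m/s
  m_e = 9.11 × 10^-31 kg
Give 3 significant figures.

1.55 × 10^100

Planck energy density: u_P = c⁷/(ℏG²) = 4.68 × 10^113 J/m³
atomic unit of energy density: u_au = E_h/a₀³ = m_e⁴e¹⁰/((4πε₀)⁵ℏ⁸) = 3.01 × 10^13 J/m³
ratio = 4.68 × 10^113 / 3.01 × 10^13 = 1.55 × 10^100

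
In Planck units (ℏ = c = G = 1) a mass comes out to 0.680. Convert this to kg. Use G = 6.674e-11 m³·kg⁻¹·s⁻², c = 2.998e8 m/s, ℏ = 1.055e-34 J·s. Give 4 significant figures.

1.480e-8 kg

One Planck mass: m_P = √(ℏc/G) = 2.177e-8 kg.
0.680 × 2.177e-8 kg = 1.480e-8 kg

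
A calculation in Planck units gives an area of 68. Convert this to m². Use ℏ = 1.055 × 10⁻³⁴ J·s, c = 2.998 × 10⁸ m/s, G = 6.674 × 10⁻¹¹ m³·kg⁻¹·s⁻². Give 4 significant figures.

1.777 × 10⁻⁶⁸ m²

One Planck area: A_P = ℏG/c³ = 2.613 × 10⁻⁷⁰ m².
68 × 2.613 × 10⁻⁷⁰ m² = 1.777 × 10⁻⁶⁸ m²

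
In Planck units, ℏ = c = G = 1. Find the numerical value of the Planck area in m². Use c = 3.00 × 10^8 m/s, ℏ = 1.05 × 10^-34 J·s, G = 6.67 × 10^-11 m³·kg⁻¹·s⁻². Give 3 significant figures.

The unique combination of the constants set to 1 with dimensions of area is A_P = ℏG/c³.
  = 7.00 × 10^-45 / 2.70 × 10^25
  = 2.59 × 10^-70 m²

2.59 × 10^-70 m²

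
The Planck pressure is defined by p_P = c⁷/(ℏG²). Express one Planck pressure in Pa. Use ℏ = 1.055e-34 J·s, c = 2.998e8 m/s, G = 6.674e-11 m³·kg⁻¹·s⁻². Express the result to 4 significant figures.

p_P = c⁷/(ℏG²)
  = 2.177e59 / 4.699e-55
  = 4.632e113 Pa

4.632e113 Pa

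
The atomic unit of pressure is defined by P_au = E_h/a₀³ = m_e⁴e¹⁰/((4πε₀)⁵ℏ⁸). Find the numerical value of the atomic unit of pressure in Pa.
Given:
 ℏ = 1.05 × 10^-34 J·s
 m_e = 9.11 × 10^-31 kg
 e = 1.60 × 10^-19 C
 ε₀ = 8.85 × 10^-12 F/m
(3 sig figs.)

3.01 × 10^13 Pa

P_au = E_h/a₀³ = m_e⁴e¹⁰/((4πε₀)⁵ℏ⁸)
E_h = 4.38 × 10^-18 J
a₀ = 5.26 × 10^-11 m
E_h/a₀³ = 3.01 × 10^13 Pa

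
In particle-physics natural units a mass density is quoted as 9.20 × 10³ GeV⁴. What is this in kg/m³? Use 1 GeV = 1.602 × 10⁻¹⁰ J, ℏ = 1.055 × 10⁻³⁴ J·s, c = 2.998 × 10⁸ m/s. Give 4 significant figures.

Mass density is [E]/(c²[L]³) = [E]⁴/(ℏ³c⁵).
1 GeV⁴ → 1/(ℏ³c⁵) × (1 GeV in J)⁴ = 2.316 × 10²⁰ kg/m³.
Result: 9.20 × 10³ × 2.316 × 10²⁰ = 2.131 × 10²⁴ kg/m³.

2.131 × 10²⁴ kg/m³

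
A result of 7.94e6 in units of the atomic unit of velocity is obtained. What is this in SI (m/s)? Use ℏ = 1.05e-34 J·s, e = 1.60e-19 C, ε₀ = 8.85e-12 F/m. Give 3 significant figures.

One atomic unit of velocity: v_au = e²/(4πε₀ℏ) = 2.19e6 m/s.
7.94e6 × 2.19e6 m/s = 1.74e13 m/s

1.74e13 m/s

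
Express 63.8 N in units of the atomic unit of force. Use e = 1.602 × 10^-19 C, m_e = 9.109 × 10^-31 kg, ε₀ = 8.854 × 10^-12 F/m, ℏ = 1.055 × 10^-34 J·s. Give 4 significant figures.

7.762 × 10^8

atomic unit of force: F_au = E_h/a₀ = m_e²e⁶/((4πε₀)³ℏ⁴) = 8.220 × 10^-8 N.
63.8 / 8.220 × 10^-8 = 7.762 × 10^8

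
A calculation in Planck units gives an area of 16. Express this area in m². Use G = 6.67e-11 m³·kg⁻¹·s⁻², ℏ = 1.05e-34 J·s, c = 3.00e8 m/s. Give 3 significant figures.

One Planck area: A_P = ℏG/c³ = 2.59e-70 m².
16 × 2.59e-70 m² = 4.15e-69 m²

4.15e-69 m²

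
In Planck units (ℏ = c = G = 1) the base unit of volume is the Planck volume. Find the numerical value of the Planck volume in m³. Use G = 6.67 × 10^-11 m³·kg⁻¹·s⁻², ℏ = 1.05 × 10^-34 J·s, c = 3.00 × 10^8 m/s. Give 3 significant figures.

V_P = (ℏG/c³)^(3/2)
  = √(1.75 × 10^-209)
  = 4.18 × 10^-105 m³

4.18 × 10^-105 m³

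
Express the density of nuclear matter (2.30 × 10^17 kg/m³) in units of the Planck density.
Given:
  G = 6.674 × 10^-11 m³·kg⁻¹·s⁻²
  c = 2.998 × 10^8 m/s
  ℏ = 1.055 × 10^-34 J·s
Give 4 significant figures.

4.463 × 10^-80

Planck density: ρ_P = c⁵/(ℏG²) = 5.154 × 10^96 kg/m³.
2.30 × 10^17 / 5.154 × 10^96 = 4.463 × 10^-80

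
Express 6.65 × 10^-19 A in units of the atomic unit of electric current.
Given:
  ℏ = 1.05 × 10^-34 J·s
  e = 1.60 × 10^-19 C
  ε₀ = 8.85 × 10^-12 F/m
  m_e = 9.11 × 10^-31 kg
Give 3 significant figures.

atomic unit of electric current: I_au = e E_h/ℏ = m_e e⁵/((4πε₀)²ℏ³) = 6.67 × 10^-3 A.
6.65 × 10^-19 / 6.67 × 10^-3 = 9.97 × 10^-17

9.97 × 10^-17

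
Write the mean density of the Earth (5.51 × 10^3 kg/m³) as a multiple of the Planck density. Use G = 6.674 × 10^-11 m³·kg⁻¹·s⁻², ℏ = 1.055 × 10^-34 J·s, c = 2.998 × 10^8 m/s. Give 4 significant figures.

Planck density: ρ_P = c⁵/(ℏG²) = 5.154 × 10^96 kg/m³.
5.51 × 10^3 / 5.154 × 10^96 = 1.069 × 10^-93

1.069 × 10^-93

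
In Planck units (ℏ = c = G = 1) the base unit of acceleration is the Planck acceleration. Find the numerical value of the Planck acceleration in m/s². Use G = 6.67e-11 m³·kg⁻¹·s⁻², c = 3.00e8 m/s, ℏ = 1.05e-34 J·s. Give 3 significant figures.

5.59e51 m/s²

a_P = √(c⁷/(ℏG))
  = √(3.12e103)
  = 5.59e51 m/s²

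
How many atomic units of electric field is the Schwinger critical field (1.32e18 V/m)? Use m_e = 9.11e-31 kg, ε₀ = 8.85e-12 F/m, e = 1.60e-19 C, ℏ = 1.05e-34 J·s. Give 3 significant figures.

atomic unit of electric field: E_au = E_h/(e a₀) = m_e²e⁵/((4πε₀)³ℏ⁴) = 5.20e11 V/m.
1.32e18 / 5.20e11 = 2.54e6

2.54e6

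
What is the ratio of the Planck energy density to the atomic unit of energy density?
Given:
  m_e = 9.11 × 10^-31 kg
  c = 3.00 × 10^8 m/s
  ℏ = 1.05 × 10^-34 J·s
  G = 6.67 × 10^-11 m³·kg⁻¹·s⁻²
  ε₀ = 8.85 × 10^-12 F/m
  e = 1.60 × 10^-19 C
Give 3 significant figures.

1.55 × 10^100

Planck energy density: u_P = c⁷/(ℏG²) = 4.68 × 10^113 J/m³
atomic unit of energy density: u_au = E_h/a₀³ = m_e⁴e¹⁰/((4πε₀)⁵ℏ⁸) = 3.01 × 10^13 J/m³
ratio = 4.68 × 10^113 / 3.01 × 10^13 = 1.55 × 10^100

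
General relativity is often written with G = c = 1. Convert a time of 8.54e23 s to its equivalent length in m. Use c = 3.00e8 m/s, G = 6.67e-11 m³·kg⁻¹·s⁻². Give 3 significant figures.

Time → length via c.
8.54e23 s × (c) = 2.56e32 m

2.56e32 m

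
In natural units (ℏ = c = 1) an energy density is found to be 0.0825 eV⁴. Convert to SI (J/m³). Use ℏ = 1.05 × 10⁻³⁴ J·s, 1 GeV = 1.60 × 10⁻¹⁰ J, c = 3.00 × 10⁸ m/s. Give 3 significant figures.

1.73 J/m³

[E]/[L]³ = [E]⁴/(ℏc)³; restore (ℏc)⁻³.
1 GeV⁴ → 1/(ℏc)³ × (1 GeV in J)⁴ = 2.10 × 10³⁷ J/m³.
Convert the energy scale: 0.0825 eV⁴ = 8.25 × 10⁻³⁸ GeV⁴.
Result: 8.25 × 10⁻³⁸ × 2.10 × 10³⁷ = 1.73 J/m³.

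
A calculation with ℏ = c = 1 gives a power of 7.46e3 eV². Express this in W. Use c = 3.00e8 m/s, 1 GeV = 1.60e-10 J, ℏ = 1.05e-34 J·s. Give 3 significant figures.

1.82 W

Power is [E]/[T] = [E]²/ℏ.
1 GeV² → 1/ℏ × (1 GeV in J)² = 2.44e14 W.
Convert the energy scale: 7.46e3 eV² = 7.46e-15 GeV².
Result: 7.46e-15 × 2.44e14 = 1.82 W.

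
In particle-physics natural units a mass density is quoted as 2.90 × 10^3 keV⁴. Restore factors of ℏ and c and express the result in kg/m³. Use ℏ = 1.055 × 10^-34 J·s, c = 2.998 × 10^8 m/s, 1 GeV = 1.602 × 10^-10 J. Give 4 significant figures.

0.6716 kg/m³

Mass density is [E]/(c²[L]³) = [E]⁴/(ℏ³c⁵).
1 GeV⁴ → 1/(ℏ³c⁵) × (1 GeV in J)⁴ = 2.316 × 10^20 kg/m³.
Convert the energy scale: 2.90 × 10^3 keV⁴ = 2.90 × 10^-21 GeV⁴.
Result: 2.90 × 10^-21 × 2.316 × 10^20 = 0.6716 kg/m³.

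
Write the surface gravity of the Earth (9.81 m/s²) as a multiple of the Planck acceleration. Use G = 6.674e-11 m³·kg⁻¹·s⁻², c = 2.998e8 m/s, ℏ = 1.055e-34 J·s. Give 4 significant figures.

1.764e-51

Planck acceleration: a_P = √(c⁷/(ℏG)) = 5.560e51 m/s².
9.81 / 5.560e51 = 1.764e-51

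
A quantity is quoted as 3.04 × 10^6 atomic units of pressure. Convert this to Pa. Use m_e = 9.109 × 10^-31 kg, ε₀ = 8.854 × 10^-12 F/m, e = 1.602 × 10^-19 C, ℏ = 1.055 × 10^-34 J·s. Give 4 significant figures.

One atomic unit of pressure: P_au = E_h/a₀³ = m_e⁴e¹⁰/((4πε₀)⁵ℏ⁸) = 2.929 × 10^13 Pa.
3.04 × 10^6 × 2.929 × 10^13 Pa = 8.905 × 10^19 Pa

8.905 × 10^19 Pa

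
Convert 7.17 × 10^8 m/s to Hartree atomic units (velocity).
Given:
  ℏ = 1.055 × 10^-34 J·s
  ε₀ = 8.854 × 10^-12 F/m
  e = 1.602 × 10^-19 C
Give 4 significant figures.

327.9

atomic unit of velocity: v_au = e²/(4πε₀ℏ) = 2.186 × 10^6 m/s.
7.17 × 10^8 / 2.186 × 10^6 = 327.9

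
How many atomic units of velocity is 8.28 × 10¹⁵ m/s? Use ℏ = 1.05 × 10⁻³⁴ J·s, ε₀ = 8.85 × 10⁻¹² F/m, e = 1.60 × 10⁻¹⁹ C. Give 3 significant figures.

atomic unit of velocity: v_au = e²/(4πε₀ℏ) = 2.19 × 10⁶ m/s.
8.28 × 10¹⁵ / 2.19 × 10⁶ = 3.78 × 10⁹

3.78 × 10⁹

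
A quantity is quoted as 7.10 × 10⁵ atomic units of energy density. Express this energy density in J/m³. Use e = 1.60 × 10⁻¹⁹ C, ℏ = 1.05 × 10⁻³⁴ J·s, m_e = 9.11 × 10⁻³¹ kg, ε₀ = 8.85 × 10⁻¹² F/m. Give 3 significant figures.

2.14 × 10¹⁹ J/m³

One atomic unit of energy density: u_au = E_h/a₀³ = m_e⁴e¹⁰/((4πε₀)⁵ℏ⁸) = 3.01 × 10¹³ J/m³.
7.10 × 10⁵ × 3.01 × 10¹³ J/m³ = 2.14 × 10¹⁹ J/m³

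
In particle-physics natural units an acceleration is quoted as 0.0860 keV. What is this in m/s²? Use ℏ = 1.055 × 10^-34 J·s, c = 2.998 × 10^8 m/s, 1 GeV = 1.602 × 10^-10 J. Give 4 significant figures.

3.915 × 10^25 m/s²

Acceleration is [L]/[T]² = c·[E]/ℏ.
1 GeV → c/ℏ × (1 GeV in J) = 4.552 × 10^32 m/s².
Convert the energy scale: 0.0860 keV = 8.60 × 10^-8 GeV.
Result: 8.60 × 10^-8 × 4.552 × 10^32 = 3.915 × 10^25 m/s².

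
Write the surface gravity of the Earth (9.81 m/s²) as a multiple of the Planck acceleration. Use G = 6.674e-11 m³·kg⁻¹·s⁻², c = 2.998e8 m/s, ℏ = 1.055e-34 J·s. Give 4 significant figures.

1.764e-51

Planck acceleration: a_P = √(c⁷/(ℏG)) = 5.560e51 m/s².
9.81 / 5.560e51 = 1.764e-51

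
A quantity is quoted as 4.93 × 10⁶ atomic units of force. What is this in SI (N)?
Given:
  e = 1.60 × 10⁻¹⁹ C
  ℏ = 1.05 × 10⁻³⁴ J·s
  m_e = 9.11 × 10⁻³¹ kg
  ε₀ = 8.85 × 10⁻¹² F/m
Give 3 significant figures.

0.411 N

One atomic unit of force: F_au = E_h/a₀ = m_e²e⁶/((4πε₀)³ℏ⁴) = 8.33 × 10⁻⁸ N.
4.93 × 10⁶ × 8.33 × 10⁻⁸ N = 0.411 N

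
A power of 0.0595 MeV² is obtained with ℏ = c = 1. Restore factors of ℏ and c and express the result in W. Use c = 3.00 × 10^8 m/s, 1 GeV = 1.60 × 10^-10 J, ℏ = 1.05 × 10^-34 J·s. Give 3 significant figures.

Power is [E]/[T] = [E]²/ℏ.
1 GeV² → 1/ℏ × (1 GeV in J)² = 2.44 × 10^14 W.
Convert the energy scale: 0.0595 MeV² = 5.95 × 10^-8 GeV².
Result: 5.95 × 10^-8 × 2.44 × 10^14 = 1.45 × 10^7 W.

1.45 × 10^7 W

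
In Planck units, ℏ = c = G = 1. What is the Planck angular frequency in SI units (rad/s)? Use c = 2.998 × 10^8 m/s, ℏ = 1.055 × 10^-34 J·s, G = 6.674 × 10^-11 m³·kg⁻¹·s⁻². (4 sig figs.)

The unique combination of the constants set to 1 with dimensions of angular frequency is ω_P = √(c⁵/(ℏG)).
  = √(3.440 × 10^86)
  = 1.855 × 10^43 rad/s

1.855 × 10^43 rad/s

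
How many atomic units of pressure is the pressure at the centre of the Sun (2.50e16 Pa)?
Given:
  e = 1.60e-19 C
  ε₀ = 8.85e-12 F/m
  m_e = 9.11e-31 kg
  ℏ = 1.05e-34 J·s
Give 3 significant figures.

830

atomic unit of pressure: P_au = E_h/a₀³ = m_e⁴e¹⁰/((4πε₀)⁵ℏ⁸) = 3.01e13 Pa.
2.50e16 / 3.01e13 = 830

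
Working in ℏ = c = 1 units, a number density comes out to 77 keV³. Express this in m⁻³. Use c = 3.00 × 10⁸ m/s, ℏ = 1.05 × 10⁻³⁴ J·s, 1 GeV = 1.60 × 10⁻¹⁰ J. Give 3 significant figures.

1.01 × 10³¹ m⁻³

Number density is [L]⁻³ = [E]³/(ℏc)³.
1 GeV³ → 1/(ℏc)³ × (1 GeV in J)³ = 1.31 × 10⁴⁷ m⁻³.
Convert the energy scale: 77 keV³ = 7.70 × 10⁻¹⁷ GeV³.
Result: 7.70 × 10⁻¹⁷ × 1.31 × 10⁴⁷ = 1.01 × 10³¹ m⁻³.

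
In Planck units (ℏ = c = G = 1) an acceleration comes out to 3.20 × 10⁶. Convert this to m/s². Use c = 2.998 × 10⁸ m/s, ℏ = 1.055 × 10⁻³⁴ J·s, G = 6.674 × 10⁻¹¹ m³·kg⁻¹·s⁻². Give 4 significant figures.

1.779 × 10⁵⁸ m/s²

One Planck acceleration: a_P = √(c⁷/(ℏG)) = 5.560 × 10⁵¹ m/s².
3.20 × 10⁶ × 5.560 × 10⁵¹ m/s² = 1.779 × 10⁵⁸ m/s²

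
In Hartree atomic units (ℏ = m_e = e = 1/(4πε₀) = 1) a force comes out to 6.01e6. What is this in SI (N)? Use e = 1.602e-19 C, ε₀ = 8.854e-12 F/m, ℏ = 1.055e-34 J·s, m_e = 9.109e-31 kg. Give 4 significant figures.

One atomic unit of force: F_au = E_h/a₀ = m_e²e⁶/((4πε₀)³ℏ⁴) = 8.220e-8 N.
6.01e6 × 8.220e-8 N = 0.4940 N

0.4940 N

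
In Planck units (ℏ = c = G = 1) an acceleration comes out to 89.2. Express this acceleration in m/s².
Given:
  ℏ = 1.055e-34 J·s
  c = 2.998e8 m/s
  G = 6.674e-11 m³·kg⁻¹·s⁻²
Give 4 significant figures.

One Planck acceleration: a_P = √(c⁷/(ℏG)) = 5.560e51 m/s².
89.2 × 5.560e51 m/s² = 4.960e53 m/s²

4.960e53 m/s²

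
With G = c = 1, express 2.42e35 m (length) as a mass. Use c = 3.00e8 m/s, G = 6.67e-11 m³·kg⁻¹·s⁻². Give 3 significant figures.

3.27e62 kg

Length → mass via c²/G.
2.42e35 m × (c²/G) = 3.27e62 kg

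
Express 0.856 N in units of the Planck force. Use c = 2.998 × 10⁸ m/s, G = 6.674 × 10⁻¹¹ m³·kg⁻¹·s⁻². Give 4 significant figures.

Planck force: F_P = c⁴/G = 1.210 × 10⁴⁴ N.
0.856 / 1.210 × 10⁴⁴ = 7.072 × 10⁻⁴⁵

7.072 × 10⁻⁴⁵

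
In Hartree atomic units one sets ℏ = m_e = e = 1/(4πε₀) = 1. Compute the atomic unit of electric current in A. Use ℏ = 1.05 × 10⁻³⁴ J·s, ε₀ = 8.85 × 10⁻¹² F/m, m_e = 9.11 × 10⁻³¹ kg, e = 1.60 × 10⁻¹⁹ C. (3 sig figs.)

6.67 × 10⁻³ A

I_au = e E_h/ℏ = m_e e⁵/((4πε₀)²ℏ³)
E_h = 4.38 × 10⁻¹⁸ J
e·E_h/ℏ = 6.67 × 10⁻³ A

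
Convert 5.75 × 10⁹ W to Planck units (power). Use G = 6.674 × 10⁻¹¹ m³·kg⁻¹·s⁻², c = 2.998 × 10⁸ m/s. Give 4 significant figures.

1.585 × 10⁻⁴³

Planck power: P_P = c⁵/G = 3.629 × 10⁵² W.
5.75 × 10⁹ / 3.629 × 10⁵² = 1.585 × 10⁻⁴³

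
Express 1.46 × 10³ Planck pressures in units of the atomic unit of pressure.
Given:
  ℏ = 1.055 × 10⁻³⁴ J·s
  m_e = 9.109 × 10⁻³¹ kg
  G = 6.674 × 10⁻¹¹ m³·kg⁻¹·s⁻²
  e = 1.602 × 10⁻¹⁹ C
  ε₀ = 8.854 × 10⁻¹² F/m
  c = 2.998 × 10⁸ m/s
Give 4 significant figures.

2.309 × 10¹⁰³

Planck pressure: p_P = c⁷/(ℏG²) = 4.632 × 10¹¹³ Pa
atomic unit of pressure: P_au = E_h/a₀³ = m_e⁴e¹⁰/((4πε₀)⁵ℏ⁸) = 2.929 × 10¹³ Pa
1.46 × 10³ × 4.632 × 10¹¹³ / 2.929 × 10¹³ = 2.309 × 10¹⁰³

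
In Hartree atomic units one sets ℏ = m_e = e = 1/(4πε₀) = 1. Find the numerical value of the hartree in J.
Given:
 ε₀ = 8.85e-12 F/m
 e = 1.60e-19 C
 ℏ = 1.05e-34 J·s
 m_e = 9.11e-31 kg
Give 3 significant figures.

4.38e-18 J

E_h = m_e e⁴/(4πε₀ℏ)²
  = 5.97e-106 / 1.36e-88
  = 4.38e-18 J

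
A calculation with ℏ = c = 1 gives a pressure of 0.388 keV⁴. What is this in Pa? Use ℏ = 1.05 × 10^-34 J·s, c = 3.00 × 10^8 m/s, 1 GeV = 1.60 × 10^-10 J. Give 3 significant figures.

Pressure is [E]/[L]³ = [E]⁴/(ℏc)³.
1 GeV⁴ → 1/(ℏc)³ × (1 GeV in J)⁴ = 2.10 × 10^37 Pa.
Convert the energy scale: 0.388 keV⁴ = 3.88 × 10^-25 GeV⁴.
Result: 3.88 × 10^-25 × 2.10 × 10^37 = 8.14 × 10^12 Pa.

8.14 × 10^12 Pa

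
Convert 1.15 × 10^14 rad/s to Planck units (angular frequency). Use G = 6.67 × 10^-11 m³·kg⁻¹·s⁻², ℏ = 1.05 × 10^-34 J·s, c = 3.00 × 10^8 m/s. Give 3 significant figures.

Planck angular frequency: ω_P = √(c⁵/(ℏG)) = 1.86 × 10^43 rad/s.
1.15 × 10^14 / 1.86 × 10^43 = 6.17 × 10^-30

6.17 × 10^-30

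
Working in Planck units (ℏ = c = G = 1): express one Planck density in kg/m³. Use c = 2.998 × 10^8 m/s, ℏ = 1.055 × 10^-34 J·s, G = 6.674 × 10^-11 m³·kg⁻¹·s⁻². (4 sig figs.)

5.154 × 10^96 kg/m³

Dimensional analysis gives ρ_P = c⁵/(ℏG²).
  = 2.422 × 10^42 / 4.699 × 10^-55
  = 5.154 × 10^96 kg/m³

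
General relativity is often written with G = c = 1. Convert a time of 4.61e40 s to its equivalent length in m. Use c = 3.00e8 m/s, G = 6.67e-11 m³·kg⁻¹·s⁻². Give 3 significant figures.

Time → length via c.
4.61e40 s × (c) = 1.38e49 m

1.38e49 m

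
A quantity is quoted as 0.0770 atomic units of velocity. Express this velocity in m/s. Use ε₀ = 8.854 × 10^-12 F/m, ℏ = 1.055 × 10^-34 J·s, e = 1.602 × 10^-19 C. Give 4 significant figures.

1.684 × 10^5 m/s

One atomic unit of velocity: v_au = e²/(4πε₀ℏ) = 2.186 × 10^6 m/s.
0.0770 × 2.186 × 10^6 m/s = 1.684 × 10^5 m/s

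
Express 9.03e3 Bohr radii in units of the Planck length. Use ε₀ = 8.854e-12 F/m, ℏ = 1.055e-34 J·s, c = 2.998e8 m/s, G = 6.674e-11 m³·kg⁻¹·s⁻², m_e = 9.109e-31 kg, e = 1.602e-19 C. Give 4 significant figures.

Bohr radius: a₀ = 4πε₀ℏ²/(m_e e²) = 5.297e-11 m
Planck length: ℓ_P = √(ℏG/c³) = 1.616e-35 m
9.03e3 × 5.297e-11 / 1.616e-35 = 2.959e28

2.959e28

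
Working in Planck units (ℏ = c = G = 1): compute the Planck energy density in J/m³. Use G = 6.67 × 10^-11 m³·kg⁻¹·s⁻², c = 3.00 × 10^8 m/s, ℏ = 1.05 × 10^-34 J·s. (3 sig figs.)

4.68 × 10^113 J/m³

The unique combination of the constants set to 1 with dimensions of energy density is u_P = c⁷/(ℏG²).
  = 2.19 × 10^59 / 4.67 × 10^-55
  = 4.68 × 10^113 J/m³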